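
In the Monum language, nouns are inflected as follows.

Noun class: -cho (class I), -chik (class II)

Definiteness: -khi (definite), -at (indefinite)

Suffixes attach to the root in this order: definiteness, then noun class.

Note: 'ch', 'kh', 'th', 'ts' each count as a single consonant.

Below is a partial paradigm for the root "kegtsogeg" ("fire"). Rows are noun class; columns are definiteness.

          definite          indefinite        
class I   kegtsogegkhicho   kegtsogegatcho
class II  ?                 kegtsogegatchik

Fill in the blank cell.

Attach definiteness definite -khi → kegtsogegkhi.
Attach noun class class II -chik → kegtsogegkhichik.

kegtsogegkhichik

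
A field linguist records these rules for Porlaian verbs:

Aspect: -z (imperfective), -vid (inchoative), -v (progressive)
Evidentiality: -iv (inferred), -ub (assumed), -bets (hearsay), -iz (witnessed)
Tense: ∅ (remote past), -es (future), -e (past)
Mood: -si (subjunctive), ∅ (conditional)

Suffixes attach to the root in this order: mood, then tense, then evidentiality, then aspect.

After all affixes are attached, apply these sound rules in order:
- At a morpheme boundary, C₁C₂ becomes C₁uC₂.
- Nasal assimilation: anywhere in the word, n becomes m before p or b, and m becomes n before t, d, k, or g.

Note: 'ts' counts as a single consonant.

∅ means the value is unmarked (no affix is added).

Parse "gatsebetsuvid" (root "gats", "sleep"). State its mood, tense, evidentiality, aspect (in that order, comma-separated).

Segment: gats-e-bets-vid.
mood: ∅ → conditional.
tense: -e → past.
evidentiality: -bets → hearsay.
aspect: -vid → inchoative.

conditional, past, hearsay, inchoative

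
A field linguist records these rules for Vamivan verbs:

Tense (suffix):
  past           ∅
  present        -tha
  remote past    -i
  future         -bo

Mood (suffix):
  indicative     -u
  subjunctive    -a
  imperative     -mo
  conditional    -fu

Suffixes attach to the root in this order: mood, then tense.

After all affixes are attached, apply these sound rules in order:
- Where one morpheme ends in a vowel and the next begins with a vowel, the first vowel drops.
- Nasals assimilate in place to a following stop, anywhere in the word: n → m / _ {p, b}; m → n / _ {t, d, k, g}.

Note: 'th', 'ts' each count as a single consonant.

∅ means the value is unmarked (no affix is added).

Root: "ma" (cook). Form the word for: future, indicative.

mubo

Attach mood indicative -u → mau.
Attach tense future -bo → maubo.
Apply vowel deletion: maubo → mubo.
Nasal assimilation: no change.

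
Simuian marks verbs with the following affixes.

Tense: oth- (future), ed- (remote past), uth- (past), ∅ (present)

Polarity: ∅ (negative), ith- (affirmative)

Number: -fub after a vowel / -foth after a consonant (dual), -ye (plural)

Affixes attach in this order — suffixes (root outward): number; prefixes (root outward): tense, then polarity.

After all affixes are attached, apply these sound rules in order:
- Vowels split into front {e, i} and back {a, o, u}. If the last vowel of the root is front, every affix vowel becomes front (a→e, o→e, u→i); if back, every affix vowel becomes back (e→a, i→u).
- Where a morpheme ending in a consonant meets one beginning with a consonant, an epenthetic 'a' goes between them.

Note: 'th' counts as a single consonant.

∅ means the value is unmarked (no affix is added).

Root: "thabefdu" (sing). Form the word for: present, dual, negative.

tense = present: zero marking, form stays thabefdu.
Attach number dual -fub (after vowel 'u') → thabefdufub.
polarity = negative: zero marking, form stays thabefdufub.
Vowel harmony: no change.
Epenthesis: no change.

thabefdufub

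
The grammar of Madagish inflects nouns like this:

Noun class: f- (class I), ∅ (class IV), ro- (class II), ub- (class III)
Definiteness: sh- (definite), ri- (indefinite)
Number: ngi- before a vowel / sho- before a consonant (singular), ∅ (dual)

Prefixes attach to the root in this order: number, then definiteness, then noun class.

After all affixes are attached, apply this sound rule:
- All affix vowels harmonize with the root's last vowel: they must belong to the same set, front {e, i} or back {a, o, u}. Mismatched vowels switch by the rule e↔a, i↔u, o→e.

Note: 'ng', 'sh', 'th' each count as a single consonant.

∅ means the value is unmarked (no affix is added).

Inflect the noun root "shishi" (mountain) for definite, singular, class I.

fshsheshishi

Attach number singular sho- (before consonant 'sh') → shoshishi.
Attach definiteness definite sh- → shshoshishi.
Attach noun class class I f- → fshshoshishi.
Apply vowel harmony: fshshoshishi → fshsheshishi.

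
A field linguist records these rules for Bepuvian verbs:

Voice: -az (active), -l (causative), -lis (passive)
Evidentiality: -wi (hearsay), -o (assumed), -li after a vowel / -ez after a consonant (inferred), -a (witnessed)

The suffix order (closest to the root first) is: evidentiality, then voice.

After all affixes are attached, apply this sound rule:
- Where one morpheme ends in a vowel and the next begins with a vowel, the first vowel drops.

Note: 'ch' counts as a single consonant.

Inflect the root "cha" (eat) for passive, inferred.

Attach evidentiality inferred -li (after vowel 'a') → chali.
Attach voice passive -lis → chalilis.
Vowel deletion: no change.

chalilis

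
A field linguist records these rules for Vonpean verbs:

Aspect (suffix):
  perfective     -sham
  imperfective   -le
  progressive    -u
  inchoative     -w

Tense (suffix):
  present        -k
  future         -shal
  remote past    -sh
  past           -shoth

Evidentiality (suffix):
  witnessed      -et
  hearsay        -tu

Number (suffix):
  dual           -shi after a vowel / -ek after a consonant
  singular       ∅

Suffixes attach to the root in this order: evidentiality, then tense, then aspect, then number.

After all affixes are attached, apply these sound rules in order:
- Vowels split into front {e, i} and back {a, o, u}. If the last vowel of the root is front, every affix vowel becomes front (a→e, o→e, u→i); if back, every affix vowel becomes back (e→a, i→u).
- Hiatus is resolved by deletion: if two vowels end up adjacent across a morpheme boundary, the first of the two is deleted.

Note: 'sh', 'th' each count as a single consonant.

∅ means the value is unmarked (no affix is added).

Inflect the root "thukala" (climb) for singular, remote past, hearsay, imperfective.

thukalatushla

Attach evidentiality hearsay -tu → thukalatu.
Attach tense remote past -sh → thukalatush.
Attach aspect imperfective -le → thukalatushle.
number = singular: zero marking, form stays thukalatushle.
Apply vowel harmony: thukalatushle → thukalatushla.
Vowel deletion: no change.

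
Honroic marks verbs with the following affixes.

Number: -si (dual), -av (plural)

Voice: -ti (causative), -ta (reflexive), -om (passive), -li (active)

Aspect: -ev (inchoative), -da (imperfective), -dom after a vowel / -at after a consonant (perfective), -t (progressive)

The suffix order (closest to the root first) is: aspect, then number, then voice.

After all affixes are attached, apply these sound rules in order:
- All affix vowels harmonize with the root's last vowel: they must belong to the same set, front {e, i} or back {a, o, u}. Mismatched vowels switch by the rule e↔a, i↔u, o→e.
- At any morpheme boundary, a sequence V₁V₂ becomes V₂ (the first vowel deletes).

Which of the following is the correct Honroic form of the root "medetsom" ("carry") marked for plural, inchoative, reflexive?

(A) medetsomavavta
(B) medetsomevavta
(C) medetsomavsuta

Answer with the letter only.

A

Attach aspect inchoative -ev → medetsomev.
Attach number plural -av → medetsomevav.
Attach voice reflexive -ta → medetsomevavta.
Apply vowel harmony: medetsomevavta → medetsomavavta.
Vowel deletion: no change.
So the correct form is medetsomavavta, option (A).
(B) medetsomevavta is wrong: it fails to apply the sound rule(s).
(C) medetsomavsuta is wrong: it uses dual instead of plural for number.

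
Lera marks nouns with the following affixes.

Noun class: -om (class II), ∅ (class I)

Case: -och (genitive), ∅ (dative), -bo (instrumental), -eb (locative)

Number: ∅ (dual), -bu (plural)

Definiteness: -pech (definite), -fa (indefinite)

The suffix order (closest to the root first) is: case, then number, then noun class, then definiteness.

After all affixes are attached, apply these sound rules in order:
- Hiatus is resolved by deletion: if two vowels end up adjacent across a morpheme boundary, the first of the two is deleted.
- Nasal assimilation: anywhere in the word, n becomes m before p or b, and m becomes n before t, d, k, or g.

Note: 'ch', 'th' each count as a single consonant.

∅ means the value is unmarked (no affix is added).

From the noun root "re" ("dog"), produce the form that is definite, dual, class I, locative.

Attach case locative -eb → reeb.
number = dual: zero marking, form stays reeb.
noun class = class I: zero marking, form stays reeb.
Attach definiteness definite -pech → reebpech.
Apply vowel deletion: reebpech → rebpech.
Nasal assimilation: no change.

rebpech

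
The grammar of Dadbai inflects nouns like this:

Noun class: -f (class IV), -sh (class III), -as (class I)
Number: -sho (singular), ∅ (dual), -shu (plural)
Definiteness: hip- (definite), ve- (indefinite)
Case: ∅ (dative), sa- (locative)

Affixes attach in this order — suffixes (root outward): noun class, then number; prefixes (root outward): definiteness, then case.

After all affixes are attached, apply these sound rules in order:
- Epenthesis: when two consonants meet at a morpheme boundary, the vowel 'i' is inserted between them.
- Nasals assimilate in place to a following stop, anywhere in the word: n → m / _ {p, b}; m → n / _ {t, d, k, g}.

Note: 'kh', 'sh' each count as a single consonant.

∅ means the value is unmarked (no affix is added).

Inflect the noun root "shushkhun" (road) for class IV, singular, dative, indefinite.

veshushkhunifisho

Attach definiteness indefinite ve- → veshushkhun.
Attach noun class class IV -f → veshushkhunf.
Attach number singular -sho → veshushkhunfsho.
case = dative: zero marking, form stays veshushkhunfsho.
Apply epenthesis: veshushkhunfsho → veshushkhunifisho.
Nasal assimilation: no change.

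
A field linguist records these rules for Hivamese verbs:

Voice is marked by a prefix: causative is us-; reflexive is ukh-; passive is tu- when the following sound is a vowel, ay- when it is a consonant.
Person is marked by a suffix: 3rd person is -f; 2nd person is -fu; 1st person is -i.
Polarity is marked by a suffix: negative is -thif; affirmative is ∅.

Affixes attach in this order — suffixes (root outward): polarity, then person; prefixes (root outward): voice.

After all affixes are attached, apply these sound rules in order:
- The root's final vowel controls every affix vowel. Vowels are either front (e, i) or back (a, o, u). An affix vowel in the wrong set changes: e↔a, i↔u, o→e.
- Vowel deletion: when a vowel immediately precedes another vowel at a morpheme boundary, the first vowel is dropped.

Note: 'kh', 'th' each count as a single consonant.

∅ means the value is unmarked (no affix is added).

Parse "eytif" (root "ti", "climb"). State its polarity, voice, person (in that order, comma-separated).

affirmative, passive, 3rd person

Segment: ay-ti-f.
polarity: ∅ → affirmative.
voice: tu/ay- → passive.
person: -f → 3rd person.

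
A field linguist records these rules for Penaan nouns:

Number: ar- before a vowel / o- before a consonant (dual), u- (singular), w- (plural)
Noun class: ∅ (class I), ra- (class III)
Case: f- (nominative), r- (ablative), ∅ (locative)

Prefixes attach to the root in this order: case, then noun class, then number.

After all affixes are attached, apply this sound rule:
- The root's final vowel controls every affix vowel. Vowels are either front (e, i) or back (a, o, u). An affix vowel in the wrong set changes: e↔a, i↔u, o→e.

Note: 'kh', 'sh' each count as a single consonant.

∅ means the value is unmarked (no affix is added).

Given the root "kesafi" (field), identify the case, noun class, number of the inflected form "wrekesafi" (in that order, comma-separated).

Segment: w-ra-kesafi.
case: ∅ → locative.
noun class: ra- → class III.
number: w- → plural.

locative, class III, plural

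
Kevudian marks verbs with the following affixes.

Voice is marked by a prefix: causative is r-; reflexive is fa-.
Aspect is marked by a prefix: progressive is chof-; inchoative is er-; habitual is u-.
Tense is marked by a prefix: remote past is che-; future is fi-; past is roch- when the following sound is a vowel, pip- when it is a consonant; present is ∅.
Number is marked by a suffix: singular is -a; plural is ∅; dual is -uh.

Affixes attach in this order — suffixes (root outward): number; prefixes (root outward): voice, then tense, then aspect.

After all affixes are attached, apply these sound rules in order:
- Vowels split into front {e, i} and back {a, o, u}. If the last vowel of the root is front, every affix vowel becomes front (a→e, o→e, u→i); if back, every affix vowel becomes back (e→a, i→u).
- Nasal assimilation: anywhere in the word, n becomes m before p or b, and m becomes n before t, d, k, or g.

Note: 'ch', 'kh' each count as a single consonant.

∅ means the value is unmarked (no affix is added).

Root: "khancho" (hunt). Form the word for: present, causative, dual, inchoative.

Attach voice causative r- → rkhancho.
tense = present: zero marking, form stays rkhancho.
Attach number dual -uh → rkhanchouh.
Attach aspect inchoative er- → errkhanchouh.
Apply vowel harmony: errkhanchouh → arrkhanchouh.
Nasal assimilation: no change.

arrkhanchouh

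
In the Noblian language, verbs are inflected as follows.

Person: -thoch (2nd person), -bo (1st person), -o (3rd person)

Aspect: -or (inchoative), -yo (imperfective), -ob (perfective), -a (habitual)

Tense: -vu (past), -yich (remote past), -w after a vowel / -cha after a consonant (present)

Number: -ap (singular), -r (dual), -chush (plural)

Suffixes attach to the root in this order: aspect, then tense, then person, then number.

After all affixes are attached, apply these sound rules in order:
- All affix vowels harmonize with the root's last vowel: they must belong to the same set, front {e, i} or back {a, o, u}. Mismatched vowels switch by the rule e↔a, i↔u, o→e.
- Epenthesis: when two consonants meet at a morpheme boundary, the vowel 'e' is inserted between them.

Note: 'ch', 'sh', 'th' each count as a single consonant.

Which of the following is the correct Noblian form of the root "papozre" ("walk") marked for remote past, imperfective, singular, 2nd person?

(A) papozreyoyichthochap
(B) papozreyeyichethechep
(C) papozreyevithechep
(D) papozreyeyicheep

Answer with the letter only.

B

Attach aspect imperfective -yo → papozreyo.
Attach tense remote past -yich → papozreyoyich.
Attach person 2nd person -thoch → papozreyoyichthoch.
Attach number singular -ap → papozreyoyichthochap.
Apply vowel harmony: papozreyoyichthochap → papozreyeyichthechep.
Apply epenthesis: papozreyeyichthechep → papozreyeyichethechep.
So the correct form is papozreyeyichethechep, option (B).
(D) papozreyeyicheep is wrong: it uses 3rd person instead of 2nd person for person.
(C) papozreyevithechep is wrong: it uses past instead of remote past for tense.
(A) papozreyoyichthochap is wrong: it fails to apply the sound rule(s).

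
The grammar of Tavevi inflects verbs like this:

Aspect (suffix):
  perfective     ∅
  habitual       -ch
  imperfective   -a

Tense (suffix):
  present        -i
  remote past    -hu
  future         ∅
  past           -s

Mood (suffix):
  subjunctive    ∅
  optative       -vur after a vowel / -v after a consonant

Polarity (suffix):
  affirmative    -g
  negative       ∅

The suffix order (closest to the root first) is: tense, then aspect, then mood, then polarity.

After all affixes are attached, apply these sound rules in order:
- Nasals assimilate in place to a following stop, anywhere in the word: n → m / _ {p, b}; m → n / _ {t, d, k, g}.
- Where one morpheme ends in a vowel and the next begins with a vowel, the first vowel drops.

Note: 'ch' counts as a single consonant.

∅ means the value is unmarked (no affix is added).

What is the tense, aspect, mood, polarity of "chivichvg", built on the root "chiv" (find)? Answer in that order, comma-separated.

present, habitual, optative, affirmative

Segment: chiv-i-ch-v-g.
tense: -i → present.
aspect: -ch → habitual.
mood: -vur/v → optative.
polarity: -g → affirmative.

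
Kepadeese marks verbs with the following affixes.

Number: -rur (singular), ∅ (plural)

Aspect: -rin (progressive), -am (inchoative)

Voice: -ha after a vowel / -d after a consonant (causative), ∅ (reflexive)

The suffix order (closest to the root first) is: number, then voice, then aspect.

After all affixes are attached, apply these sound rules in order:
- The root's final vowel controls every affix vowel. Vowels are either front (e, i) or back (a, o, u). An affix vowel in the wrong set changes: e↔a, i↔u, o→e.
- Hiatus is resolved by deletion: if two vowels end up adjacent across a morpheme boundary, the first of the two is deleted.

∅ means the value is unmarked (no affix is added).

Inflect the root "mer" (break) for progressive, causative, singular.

merrirdrin

Attach number singular -rur → merrur.
Attach voice causative -d (after consonant 'r') → merrurd.
Attach aspect progressive -rin → merrurdrin.
Apply vowel harmony: merrurdrin → merrirdrin.
Vowel deletion: no change.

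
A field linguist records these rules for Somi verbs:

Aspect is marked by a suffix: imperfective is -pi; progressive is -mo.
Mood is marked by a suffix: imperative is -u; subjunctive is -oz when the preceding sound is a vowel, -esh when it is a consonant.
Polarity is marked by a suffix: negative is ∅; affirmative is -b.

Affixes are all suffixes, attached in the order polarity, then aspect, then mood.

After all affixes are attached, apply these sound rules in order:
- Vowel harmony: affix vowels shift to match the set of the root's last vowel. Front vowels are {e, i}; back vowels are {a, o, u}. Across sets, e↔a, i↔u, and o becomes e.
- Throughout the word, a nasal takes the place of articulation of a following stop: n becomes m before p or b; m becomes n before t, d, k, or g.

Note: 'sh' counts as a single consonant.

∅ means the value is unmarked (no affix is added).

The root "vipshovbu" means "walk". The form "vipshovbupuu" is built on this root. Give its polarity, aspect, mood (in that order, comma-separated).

negative, imperfective, imperative

Segment: vipshovbu-pi-u.
polarity: ∅ → negative.
aspect: -pi → imperfective.
mood: -u → imperative.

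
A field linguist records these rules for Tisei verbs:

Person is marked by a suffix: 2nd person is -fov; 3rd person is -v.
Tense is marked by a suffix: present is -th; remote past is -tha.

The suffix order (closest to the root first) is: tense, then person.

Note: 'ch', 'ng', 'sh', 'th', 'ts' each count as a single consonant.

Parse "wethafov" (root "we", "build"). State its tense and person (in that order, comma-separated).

remote past, 2nd person

Segment: we-tha-fov.
tense: -tha → remote past.
person: -fov → 2nd person.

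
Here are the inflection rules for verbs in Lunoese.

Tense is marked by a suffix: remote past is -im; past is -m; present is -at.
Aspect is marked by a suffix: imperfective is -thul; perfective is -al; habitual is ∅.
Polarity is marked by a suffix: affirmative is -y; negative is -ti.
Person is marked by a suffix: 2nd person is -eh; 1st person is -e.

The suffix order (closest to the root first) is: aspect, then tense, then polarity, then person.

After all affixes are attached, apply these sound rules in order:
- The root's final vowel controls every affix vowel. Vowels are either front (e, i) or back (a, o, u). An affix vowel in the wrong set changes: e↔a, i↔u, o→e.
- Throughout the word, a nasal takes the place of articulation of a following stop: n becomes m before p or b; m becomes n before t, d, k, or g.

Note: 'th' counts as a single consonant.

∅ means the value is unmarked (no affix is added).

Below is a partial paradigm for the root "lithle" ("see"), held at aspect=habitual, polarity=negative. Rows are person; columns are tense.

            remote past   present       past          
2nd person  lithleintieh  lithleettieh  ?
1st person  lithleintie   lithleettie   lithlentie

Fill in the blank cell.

lithlentieh

aspect = habitual: zero marking, form stays lithle.
Attach tense past -m → lithlem.
Attach polarity negative -ti → lithlemti.
Attach person 2nd person -eh → lithlemtieh.
Vowel harmony: no change.
Apply nasal assimilation: lithlemtieh → lithlentieh.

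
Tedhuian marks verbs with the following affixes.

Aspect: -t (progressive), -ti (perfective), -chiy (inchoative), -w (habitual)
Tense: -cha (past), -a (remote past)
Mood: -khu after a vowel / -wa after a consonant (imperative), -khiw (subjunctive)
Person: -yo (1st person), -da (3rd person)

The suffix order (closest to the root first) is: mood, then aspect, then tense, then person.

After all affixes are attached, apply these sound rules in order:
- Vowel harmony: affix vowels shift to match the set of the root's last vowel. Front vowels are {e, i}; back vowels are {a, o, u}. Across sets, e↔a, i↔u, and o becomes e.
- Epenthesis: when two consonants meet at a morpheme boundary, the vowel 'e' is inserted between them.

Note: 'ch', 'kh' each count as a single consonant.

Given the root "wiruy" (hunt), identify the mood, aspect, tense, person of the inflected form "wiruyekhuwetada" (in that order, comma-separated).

subjunctive, progressive, remote past, 3rd person

Segment: wiruy-khiw-t-a-da.
mood: -khiw → subjunctive.
aspect: -t → progressive.
tense: -a → remote past.
person: -da → 3rd person.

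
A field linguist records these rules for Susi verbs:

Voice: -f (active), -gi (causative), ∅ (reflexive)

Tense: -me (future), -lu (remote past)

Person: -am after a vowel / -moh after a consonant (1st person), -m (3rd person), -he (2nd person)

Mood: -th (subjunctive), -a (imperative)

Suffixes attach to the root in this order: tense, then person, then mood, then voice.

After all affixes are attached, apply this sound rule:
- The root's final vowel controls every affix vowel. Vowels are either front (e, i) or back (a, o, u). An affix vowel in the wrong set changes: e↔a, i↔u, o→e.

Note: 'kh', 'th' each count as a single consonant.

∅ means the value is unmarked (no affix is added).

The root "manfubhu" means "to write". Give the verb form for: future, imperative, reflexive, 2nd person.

manfubhumahaa

Attach tense future -me → manfubhume.
Attach person 2nd person -he → manfubhumehe.
Attach mood imperative -a → manfubhumehea.
voice = reflexive: zero marking, form stays manfubhumehea.
Apply vowel harmony: manfubhumehea → manfubhumahaa.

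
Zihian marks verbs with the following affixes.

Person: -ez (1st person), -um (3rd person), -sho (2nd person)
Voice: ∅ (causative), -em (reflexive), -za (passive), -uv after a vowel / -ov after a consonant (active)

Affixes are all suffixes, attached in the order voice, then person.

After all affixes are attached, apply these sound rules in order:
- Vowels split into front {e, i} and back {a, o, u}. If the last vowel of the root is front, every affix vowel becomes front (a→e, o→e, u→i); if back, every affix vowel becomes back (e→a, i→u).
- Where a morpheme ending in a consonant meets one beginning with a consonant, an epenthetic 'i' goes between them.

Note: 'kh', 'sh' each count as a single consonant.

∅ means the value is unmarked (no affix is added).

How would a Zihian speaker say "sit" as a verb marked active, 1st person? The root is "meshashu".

meshashuuvaz

Attach voice active -uv (after vowel 'u') → meshashuuv.
Attach person 1st person -ez → meshashuuvez.
Apply vowel harmony: meshashuuvez → meshashuuvaz.
Epenthesis: no change.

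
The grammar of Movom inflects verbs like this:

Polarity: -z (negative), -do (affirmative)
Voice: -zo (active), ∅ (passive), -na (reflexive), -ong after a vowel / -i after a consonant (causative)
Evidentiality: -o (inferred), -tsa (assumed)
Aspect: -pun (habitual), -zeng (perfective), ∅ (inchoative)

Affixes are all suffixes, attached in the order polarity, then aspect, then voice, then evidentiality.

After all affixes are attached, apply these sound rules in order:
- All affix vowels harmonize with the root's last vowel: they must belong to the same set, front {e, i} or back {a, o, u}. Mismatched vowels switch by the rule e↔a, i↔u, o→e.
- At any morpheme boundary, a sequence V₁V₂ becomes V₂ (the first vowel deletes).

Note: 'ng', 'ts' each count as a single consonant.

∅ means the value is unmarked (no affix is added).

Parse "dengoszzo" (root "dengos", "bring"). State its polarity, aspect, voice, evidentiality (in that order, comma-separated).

Segment: dengos-z-zo-o.
polarity: -z → negative.
aspect: ∅ → inchoative.
voice: -zo → active.
evidentiality: -o → inferred.

negative, inchoative, active, inferred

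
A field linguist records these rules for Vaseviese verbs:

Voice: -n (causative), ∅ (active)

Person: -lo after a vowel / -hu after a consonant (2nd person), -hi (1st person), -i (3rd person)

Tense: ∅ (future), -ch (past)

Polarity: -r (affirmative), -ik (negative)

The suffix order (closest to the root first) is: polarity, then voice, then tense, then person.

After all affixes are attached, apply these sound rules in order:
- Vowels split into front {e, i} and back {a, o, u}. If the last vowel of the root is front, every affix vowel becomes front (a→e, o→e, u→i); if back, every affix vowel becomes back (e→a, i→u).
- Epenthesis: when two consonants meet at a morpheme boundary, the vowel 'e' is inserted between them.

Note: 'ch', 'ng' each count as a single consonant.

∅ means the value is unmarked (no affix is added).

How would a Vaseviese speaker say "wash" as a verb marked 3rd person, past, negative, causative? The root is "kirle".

kirleikenechi

Attach polarity negative -ik → kirleik.
Attach voice causative -n → kirleikn.
Attach tense past -ch → kirleiknch.
Attach person 3rd person -i → kirleiknchi.
Vowel harmony: no change.
Apply epenthesis: kirleiknchi → kirleikenechi.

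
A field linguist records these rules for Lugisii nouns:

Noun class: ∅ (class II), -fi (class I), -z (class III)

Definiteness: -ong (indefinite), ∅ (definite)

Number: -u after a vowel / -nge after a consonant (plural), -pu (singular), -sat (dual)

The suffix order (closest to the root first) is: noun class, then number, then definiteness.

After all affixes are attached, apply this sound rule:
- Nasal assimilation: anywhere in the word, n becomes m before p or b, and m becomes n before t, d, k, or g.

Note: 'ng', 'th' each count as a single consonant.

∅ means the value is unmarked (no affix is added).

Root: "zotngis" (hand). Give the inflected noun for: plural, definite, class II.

zotngisnge

noun class = class II: zero marking, form stays zotngis.
Attach number plural -nge (after consonant 's') → zotngisnge.
definiteness = definite: zero marking, form stays zotngisnge.
Nasal assimilation: no change.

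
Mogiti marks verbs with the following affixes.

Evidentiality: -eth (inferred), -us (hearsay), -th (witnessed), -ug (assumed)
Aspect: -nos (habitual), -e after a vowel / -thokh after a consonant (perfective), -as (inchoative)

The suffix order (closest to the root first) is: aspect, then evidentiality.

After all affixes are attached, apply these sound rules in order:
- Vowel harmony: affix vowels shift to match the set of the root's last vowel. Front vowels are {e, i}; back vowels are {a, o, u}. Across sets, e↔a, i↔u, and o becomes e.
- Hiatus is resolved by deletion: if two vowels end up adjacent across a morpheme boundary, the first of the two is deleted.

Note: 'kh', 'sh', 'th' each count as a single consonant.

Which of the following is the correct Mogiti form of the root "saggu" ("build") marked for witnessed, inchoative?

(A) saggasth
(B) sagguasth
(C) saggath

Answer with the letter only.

Attach aspect inchoative -as → sagguas.
Attach evidentiality witnessed -th → sagguasth.
Vowel harmony: no change.
Apply vowel deletion: sagguasth → saggasth.
So the correct form is saggasth, option (A).
(C) saggath is wrong: it uses perfective instead of inchoative for aspect.
(B) sagguasth is wrong: it fails to apply the sound rule(s).

A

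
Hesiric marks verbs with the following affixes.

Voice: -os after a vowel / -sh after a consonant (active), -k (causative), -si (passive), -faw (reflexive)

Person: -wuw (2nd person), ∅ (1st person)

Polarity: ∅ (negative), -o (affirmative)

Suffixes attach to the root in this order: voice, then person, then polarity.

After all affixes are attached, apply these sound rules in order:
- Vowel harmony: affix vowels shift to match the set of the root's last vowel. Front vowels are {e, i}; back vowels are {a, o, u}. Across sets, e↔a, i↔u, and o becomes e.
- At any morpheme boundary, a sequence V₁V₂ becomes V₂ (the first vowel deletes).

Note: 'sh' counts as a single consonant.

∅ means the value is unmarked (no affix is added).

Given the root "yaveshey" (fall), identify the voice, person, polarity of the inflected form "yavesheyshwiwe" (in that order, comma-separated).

active, 2nd person, affirmative

Segment: yaveshey-sh-wuw-o.
voice: -os/sh → active.
person: -wuw → 2nd person.
polarity: -o → affirmative.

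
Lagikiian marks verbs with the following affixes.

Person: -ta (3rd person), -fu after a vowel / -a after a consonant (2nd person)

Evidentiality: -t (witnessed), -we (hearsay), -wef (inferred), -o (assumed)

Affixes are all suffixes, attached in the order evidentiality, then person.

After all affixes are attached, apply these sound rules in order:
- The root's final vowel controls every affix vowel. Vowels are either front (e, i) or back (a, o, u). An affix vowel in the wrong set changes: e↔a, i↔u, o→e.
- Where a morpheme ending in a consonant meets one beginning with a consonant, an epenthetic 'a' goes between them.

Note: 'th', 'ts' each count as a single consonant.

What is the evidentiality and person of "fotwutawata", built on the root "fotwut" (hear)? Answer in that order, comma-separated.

hearsay, 3rd person

Segment: fotwut-we-ta.
evidentiality: -we → hearsay.
person: -ta → 3rd person.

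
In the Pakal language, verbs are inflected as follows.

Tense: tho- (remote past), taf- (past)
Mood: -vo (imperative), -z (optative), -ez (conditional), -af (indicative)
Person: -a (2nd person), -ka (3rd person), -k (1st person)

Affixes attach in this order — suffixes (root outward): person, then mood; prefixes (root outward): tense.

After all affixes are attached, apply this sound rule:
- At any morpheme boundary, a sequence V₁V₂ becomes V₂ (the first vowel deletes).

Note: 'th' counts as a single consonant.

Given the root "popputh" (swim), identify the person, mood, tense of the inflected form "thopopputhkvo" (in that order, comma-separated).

Segment: tho-popputh-k-vo.
person: -k → 1st person.
mood: -vo → imperative.
tense: tho- → remote past.

1st person, imperative, remote past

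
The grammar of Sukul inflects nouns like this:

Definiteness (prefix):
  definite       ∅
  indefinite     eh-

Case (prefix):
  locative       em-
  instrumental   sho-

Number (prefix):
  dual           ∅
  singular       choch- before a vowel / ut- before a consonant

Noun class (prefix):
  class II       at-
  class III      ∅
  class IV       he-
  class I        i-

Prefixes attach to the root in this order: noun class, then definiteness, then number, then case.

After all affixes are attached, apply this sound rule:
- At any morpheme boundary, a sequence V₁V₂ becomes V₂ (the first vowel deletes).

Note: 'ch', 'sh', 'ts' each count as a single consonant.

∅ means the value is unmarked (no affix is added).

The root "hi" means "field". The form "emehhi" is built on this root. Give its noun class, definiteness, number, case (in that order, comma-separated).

Segment: em-eh-hi.
noun class: ∅ → class III.
definiteness: eh- → indefinite.
number: ∅ → dual.
case: em- → locative.

class III, indefinite, dual, locative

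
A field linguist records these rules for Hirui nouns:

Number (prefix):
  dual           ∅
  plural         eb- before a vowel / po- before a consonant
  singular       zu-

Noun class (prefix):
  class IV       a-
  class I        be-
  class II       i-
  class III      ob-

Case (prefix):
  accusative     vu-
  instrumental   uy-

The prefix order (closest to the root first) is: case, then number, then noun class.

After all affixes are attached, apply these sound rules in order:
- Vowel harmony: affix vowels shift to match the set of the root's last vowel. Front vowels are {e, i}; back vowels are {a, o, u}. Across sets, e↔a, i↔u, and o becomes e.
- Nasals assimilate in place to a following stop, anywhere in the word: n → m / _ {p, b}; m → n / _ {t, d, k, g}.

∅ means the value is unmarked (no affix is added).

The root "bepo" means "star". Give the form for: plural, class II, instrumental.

Attach case instrumental uy- → uybepo.
Attach number plural eb- (before vowel 'u') → ebuybepo.
Attach noun class class II i- → iebuybepo.
Apply vowel harmony: iebuybepo → uabuybepo.
Nasal assimilation: no change.

uabuybepo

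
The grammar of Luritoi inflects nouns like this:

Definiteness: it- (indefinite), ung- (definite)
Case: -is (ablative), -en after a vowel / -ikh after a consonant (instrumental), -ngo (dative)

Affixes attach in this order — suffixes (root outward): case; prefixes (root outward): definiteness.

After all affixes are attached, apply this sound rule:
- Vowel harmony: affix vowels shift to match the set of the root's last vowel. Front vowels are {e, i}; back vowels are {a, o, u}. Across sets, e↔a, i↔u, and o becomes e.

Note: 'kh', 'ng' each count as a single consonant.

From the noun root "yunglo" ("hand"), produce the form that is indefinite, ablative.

Attach definiteness indefinite it- → ityunglo.
Attach case ablative -is → ityunglois.
Apply vowel harmony: ityunglois → utyunglous.

utyunglous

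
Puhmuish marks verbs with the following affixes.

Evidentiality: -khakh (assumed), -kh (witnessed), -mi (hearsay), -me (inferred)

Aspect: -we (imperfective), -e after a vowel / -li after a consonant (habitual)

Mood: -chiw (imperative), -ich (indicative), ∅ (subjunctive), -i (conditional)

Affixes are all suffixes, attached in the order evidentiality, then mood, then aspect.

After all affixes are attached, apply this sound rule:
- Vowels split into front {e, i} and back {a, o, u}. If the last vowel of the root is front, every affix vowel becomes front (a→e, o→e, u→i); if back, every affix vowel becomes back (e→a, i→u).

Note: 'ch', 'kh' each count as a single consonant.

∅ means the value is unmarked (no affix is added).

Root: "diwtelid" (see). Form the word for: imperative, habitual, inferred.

diwtelidmechiwli

Attach evidentiality inferred -me → diwtelidme.
Attach mood imperative -chiw → diwtelidmechiw.
Attach aspect habitual -li (after consonant 'w') → diwtelidmechiwli.
Vowel harmony: no change.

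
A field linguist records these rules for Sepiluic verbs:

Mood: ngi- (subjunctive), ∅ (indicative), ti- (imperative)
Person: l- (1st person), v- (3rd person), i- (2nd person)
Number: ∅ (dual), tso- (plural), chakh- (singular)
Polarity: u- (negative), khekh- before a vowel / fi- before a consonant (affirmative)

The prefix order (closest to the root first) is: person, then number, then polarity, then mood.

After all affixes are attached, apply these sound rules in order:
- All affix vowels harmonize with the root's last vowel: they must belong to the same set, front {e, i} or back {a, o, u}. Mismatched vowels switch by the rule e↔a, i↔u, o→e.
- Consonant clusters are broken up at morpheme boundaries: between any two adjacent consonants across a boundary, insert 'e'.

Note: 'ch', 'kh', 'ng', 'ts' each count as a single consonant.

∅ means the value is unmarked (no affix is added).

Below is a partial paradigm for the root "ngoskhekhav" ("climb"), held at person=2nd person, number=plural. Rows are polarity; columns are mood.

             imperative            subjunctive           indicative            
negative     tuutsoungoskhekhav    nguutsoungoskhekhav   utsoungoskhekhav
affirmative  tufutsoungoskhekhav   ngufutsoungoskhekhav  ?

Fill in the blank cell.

Attach person 2nd person i- → ingoskhekhav.
Attach number plural tso- → tsoingoskhekhav.
Attach polarity affirmative fi- (before consonant 'ts') → fitsoingoskhekhav.
mood = indicative: zero marking, form stays fitsoingoskhekhav.
Apply vowel harmony: fitsoingoskhekhav → futsoungoskhekhav.
Epenthesis: no change.

futsoungoskhekhav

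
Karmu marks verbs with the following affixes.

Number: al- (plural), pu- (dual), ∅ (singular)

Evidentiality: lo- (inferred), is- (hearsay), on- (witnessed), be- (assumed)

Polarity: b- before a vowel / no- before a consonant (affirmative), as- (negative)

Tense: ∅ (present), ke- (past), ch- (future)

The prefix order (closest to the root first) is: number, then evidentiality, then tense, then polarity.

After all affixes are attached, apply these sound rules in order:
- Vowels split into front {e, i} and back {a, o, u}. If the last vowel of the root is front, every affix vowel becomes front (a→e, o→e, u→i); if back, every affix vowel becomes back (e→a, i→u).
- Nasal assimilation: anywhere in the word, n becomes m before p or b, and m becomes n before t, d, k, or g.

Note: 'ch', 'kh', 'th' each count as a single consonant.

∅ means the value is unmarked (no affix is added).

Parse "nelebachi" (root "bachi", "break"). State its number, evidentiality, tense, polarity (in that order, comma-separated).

Segment: no-lo-bachi.
number: ∅ → singular.
evidentiality: lo- → inferred.
tense: ∅ → present.
polarity: b/no- → affirmative.

singular, inferred, present, affirmative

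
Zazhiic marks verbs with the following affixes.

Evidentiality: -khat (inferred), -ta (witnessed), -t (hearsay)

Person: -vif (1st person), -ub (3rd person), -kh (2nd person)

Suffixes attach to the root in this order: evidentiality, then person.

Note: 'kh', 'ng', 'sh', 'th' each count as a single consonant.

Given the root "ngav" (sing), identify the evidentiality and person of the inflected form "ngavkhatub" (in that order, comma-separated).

inferred, 3rd person

Segment: ngav-khat-ub.
evidentiality: -khat → inferred.
person: -ub → 3rd person.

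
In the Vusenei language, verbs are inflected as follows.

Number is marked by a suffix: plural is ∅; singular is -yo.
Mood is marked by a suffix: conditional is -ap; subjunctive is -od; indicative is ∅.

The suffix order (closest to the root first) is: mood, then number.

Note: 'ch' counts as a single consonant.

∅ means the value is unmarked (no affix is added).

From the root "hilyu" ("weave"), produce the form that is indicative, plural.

mood = indicative: zero marking, form stays hilyu.
number = plural: zero marking, form stays hilyu.

hilyu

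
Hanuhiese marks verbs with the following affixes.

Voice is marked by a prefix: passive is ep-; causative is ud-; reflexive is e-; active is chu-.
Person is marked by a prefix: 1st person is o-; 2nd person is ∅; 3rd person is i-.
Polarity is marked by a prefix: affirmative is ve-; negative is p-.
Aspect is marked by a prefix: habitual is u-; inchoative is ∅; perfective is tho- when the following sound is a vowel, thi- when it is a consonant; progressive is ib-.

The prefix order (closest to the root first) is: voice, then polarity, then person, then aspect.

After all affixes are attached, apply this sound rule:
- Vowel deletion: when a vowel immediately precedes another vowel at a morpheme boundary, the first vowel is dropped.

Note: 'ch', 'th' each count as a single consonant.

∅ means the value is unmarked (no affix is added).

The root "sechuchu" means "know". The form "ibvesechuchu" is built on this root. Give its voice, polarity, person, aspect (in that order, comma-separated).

reflexive, affirmative, 2nd person, progressive

Segment: ib-ve-e-sechuchu.
voice: e- → reflexive.
polarity: ve- → affirmative.
person: ∅ → 2nd person.
aspect: ib- → progressive.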